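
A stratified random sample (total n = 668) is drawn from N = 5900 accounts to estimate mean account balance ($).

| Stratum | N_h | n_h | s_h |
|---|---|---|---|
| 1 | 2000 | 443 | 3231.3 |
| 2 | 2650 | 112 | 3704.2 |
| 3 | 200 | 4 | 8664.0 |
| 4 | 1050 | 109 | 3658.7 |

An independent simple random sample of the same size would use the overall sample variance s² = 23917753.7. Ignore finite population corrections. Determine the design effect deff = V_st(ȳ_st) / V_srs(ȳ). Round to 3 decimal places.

deff ≈ 1.477

V̂(ȳ_st) = Σ W_h² s_h²/n_h, with W_h = N_h/N and N = 5900:
  stratum 1: (2000/5900)²·3231.3²/443 = 2708.36
  stratum 2: (2650/5900)²·3704.2²/112 = 24714.9
  stratum 3: (200/5900)²·8664.0²/4 = 21564.2
  stratum 4: (1050/5900)²·3658.7²/109 = 3889.57
V_st = 52877
V_srs = s²/n = 23917753.7/668 = 35805
deff = V_st / V_srs = 52877/35805 = 1.4768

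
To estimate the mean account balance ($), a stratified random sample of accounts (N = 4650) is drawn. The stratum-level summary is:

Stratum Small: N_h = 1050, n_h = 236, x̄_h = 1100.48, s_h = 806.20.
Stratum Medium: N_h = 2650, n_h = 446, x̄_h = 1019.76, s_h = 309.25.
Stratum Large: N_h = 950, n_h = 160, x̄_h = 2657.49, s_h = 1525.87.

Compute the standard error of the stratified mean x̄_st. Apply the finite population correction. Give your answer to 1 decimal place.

SE(x̄_st) ≈ 25.9

V̂(x̄_st) = Σ W_h² (1 − n_h/N_h) s_h²/n_h, with W_h = N_h/N and N = 4650:
  stratum Small: (1050/4650)²·(1 − 236/1050)·806.20²/236 = 108.863
  stratum Medium: (2650/4650)²·(1 − 446/2650)·309.25²/446 = 57.921
  stratum Large: (950/4650)²·(1 − 160/950)·1525.87²/160 = 505.08
V̂(x̄_st) = 671.864
SE(x̄_st) = √671.864 = 25.9203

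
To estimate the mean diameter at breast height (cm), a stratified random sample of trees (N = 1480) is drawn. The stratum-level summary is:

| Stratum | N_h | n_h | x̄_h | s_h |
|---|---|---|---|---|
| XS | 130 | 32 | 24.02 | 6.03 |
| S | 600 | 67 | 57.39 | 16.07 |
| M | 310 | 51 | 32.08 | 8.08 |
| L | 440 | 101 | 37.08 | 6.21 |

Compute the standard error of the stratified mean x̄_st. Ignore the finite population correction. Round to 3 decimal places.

V̂(x̄_st) = Σ W_h² s_h²/n_h, with W_h = N_h/N and N = 1480:
  stratum XS: (130/1480)²·6.03²/32 = 0.00876694
  stratum S: (600/1480)²·16.07²/67 = 0.633485
  stratum M: (310/1480)²·8.08²/51 = 0.0561633
  stratum L: (440/1480)²·6.21²/101 = 0.0337477
V̂(x̄_st) = 0.732162
SE(x̄_st) = √0.732162 = 0.855665

SE(x̄_st) ≈ 0.856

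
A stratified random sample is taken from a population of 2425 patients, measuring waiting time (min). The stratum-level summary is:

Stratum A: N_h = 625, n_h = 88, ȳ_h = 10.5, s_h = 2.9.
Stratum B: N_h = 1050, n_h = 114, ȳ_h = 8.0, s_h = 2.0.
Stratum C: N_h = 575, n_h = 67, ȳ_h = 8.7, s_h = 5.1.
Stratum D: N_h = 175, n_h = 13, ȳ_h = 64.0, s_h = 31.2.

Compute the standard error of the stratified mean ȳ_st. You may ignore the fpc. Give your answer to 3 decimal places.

SE(ȳ_st) ≈ 0.652

V̂(ȳ_st) = Σ W_h² s_h²/n_h, with W_h = N_h/N and N = 2425:
  stratum A: (625/2425)²·2.9²/88 = 0.00634819
  stratum B: (1050/2425)²·2.0²/114 = 0.00657825
  stratum C: (575/2425)²·5.1²/67 = 0.0218262
  stratum D: (175/2425)²·31.2²/13 = 0.389959
V̂(ȳ_st) = 0.424711
SE(ȳ_st) = √0.424711 = 0.651699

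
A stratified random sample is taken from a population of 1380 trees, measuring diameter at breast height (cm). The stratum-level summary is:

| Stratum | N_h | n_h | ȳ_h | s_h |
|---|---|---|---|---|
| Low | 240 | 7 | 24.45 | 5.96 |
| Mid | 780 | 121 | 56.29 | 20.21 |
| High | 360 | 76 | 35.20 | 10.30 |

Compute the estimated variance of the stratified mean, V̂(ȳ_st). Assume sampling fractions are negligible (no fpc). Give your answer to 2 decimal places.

V̂(ȳ_st) = Σ W_h² s_h²/n_h, with W_h = N_h/N and N = 1380:
  stratum Low: (240/1380)²·5.96²/7 = 0.153482
  stratum Mid: (780/1380)²·20.21²/121 = 1.0784
  stratum High: (360/1380)²·10.30²/76 = 0.0949965
V̂(ȳ_st) = 1.32688

V̂(ȳ_st) ≈ 1.33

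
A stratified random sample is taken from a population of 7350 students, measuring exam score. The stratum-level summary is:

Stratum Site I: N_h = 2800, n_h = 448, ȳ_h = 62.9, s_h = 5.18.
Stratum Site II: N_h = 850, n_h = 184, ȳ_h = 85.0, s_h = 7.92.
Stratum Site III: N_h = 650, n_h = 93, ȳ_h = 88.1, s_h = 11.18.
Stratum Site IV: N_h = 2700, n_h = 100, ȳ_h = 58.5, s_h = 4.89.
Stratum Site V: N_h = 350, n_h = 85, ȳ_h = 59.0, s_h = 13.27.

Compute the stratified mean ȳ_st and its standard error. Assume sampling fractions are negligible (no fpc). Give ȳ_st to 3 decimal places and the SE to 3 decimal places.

ȳ_st = Σ W_h ȳ_h = (2800·62.9 + 850·85.0 + 650·88.1 + 2700·58.5 + 350·59.0)/7350 = 65.88231
V̂(ȳ_st) = Σ W_h² s_h²/n_h, with W_h = N_h/N and N = 7350:
  stratum Site I: (2800/7350)²·5.18²/448 = 0.00869206
  stratum Site II: (850/7350)²·7.92²/184 = 0.00455927
  stratum Site III: (650/7350)²·11.18²/93 = 0.0105112
  stratum Site IV: (2700/7350)²·4.89²/100 = 0.0322679
  stratum Site V: (350/7350)²·13.27²/85 = 0.00469769
V̂(ȳ_st) = 0.0607281
SE(ȳ_st) = √0.0607281 = 0.246431

ȳ_st ≈ 65.882, SE ≈ 0.246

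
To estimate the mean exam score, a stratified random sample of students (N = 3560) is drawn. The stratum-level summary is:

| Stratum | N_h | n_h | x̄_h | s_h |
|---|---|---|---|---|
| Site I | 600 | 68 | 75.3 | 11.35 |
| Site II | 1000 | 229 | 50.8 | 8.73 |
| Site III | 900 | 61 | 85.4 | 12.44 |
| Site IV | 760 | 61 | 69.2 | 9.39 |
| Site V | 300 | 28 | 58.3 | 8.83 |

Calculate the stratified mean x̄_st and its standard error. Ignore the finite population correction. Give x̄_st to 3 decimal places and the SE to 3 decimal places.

x̄_st = Σ W_h x̄_h = (600·75.3 + 1000·50.8 + 900·85.4 + 760·69.2 + 300·58.3)/3560 = 68.23652
V̂(x̄_st) = Σ W_h² s_h²/n_h, with W_h = N_h/N and N = 3560:
  stratum Site I: (600/3560)²·11.35²/68 = 0.0538128
  stratum Site II: (1000/3560)²·8.73²/229 = 0.0262599
  stratum Site III: (900/3560)²·12.44²/61 = 0.162142
  stratum Site IV: (760/3560)²·9.39²/61 = 0.0658762
  stratum Site V: (300/3560)²·8.83²/28 = 0.0197745
V̂(x̄_st) = 0.327866
SE(x̄_st) = √0.327866 = 0.572595

x̄_st ≈ 68.237, SE ≈ 0.573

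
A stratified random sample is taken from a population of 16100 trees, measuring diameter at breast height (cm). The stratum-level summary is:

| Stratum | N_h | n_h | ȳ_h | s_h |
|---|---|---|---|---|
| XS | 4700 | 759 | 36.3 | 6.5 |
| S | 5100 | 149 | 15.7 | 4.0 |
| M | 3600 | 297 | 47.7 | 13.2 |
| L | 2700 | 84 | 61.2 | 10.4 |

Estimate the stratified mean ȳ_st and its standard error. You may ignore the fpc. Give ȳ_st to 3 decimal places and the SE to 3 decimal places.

ȳ_st = Σ W_h ȳ_h = (4700·36.3 + 5100·15.7 + 3600·47.7 + 2700·61.2)/16100 = 36.49938
V̂(ȳ_st) = Σ W_h² s_h²/n_h, with W_h = N_h/N and N = 16100:
  stratum XS: (4700/16100)²·6.5²/759 = 0.00474383
  stratum S: (5100/16100)²·4.0²/149 = 0.0107751
  stratum M: (3600/16100)²·13.2²/297 = 0.0293322
  stratum L: (2700/16100)²·10.4²/84 = 0.0362129
V̂(ȳ_st) = 0.081064
SE(ȳ_st) = √0.081064 = 0.284717

ȳ_st ≈ 36.499, SE ≈ 0.285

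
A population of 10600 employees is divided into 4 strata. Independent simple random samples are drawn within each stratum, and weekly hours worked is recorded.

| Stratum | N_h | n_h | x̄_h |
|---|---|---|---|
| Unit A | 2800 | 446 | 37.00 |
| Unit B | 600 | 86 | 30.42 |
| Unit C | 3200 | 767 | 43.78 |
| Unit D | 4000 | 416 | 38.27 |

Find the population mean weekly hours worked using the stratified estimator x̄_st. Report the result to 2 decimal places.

N = Σ N_h = 10600. Stratum weights W_h = N_h/N.
x̄_st = (2800·37.00 + 600·30.42 + 3200·43.78 + 4000·38.27) / 10600 = 39.1536

x̄_st ≈ 39.15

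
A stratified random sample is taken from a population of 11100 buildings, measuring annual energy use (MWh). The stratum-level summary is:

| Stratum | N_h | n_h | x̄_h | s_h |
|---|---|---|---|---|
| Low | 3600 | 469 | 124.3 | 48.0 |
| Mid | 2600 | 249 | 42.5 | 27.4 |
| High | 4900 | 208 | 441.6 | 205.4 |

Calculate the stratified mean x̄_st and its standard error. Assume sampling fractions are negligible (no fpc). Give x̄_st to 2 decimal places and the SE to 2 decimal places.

x̄_st ≈ 245.21, SE ≈ 6.34

x̄_st = Σ W_h x̄_h = (3600·124.3 + 2600·42.5 + 4900·441.6)/11100 = 245.20901
V̂(x̄_st) = Σ W_h² s_h²/n_h, with W_h = N_h/N and N = 11100:
  stratum Low: (3600/11100)²·48.0²/469 = 0.516736
  stratum Mid: (2600/11100)²·27.4²/249 = 0.165426
  stratum High: (4900/11100)²·205.4²/208 = 39.5261
V̂(x̄_st) = 40.2082
SE(x̄_st) = √40.2082 = 6.341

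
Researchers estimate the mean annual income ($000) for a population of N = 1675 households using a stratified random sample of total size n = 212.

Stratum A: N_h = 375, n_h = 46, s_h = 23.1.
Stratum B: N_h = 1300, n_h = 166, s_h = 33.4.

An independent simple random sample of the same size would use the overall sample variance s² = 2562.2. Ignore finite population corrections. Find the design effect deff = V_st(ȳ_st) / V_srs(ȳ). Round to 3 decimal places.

V̂(ȳ_st) = Σ W_h² s_h²/n_h, with W_h = N_h/N and N = 1675:
  stratum A: (375/1675)²·23.1²/46 = 0.581432
  stratum B: (1300/1675)²·33.4²/166 = 4.04801
V_st = 4.62945
V_srs = s²/n = 2562.2/212 = 12.0858
deff = V_st / V_srs = 4.62945/12.0858 = 0.3830

deff ≈ 0.383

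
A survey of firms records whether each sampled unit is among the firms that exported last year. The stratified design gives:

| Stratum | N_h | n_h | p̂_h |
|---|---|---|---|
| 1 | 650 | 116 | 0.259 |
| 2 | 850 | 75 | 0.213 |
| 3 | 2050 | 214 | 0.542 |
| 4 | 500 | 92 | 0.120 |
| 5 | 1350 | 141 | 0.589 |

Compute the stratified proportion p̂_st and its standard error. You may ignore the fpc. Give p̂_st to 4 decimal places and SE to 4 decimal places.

p̂_st ≈ 0.4288, SE ≈ 0.0191

N = 5400; stratum weights W_h = N_h/N.
p̂_st = Σ W_h p̂_h = (650·0.259 + 850·0.213 + 2050·0.542 + 500·0.120 + 1350·0.589)/5400 = 0.42882
V̂(p̂_st) = Σ W_h² p̂_h(1−p̂_h)/(n_h−1):
  stratum 1: (650/5400)²·0.259·0.741/115 = 2.41802e-05
  stratum 2: (850/5400)²·0.213·0.787/74 = 5.61271e-05
  stratum 3: (2050/5400)²·0.542·0.458/213 = 0.00016796
  stratum 4: (500/5400)²·0.120·0.880/91 = 9.9489e-06
  stratum 5: (1350/5400)²·0.589·0.411/140 = 0.000108071
V̂(p̂_st) = 0.000366287; SE = √V̂ = 0.0191386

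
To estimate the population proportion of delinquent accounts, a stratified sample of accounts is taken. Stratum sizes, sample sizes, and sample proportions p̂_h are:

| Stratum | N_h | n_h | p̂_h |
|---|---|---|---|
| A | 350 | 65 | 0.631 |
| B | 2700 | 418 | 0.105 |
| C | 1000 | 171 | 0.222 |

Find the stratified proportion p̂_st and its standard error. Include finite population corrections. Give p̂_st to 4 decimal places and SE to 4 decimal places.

N = 4050; stratum weights W_h = N_h/N.
p̂_st = Σ W_h p̂_h = (350·0.631 + 2700·0.105 + 1000·0.222)/4050 = 0.17935
V̂(p̂_st) = Σ W_h² (1 − n_h/N_h) p̂_h(1−p̂_h)/(n_h−1):
  stratum A: (350/4050)²·(1 − 65/350)·0.631·0.369/64 = 2.21248e-05
  stratum B: (2700/4050)²·(1 − 418/2700)·0.105·0.895/417 = 8.46536e-05
  stratum C: (1000/4050)²·(1 − 171/1000)·0.222·0.778/170 = 5.13485e-05
V̂(p̂_st) = 0.000158127; SE = √V̂ = 0.0125749

p̂_st ≈ 0.1793, SE ≈ 0.0126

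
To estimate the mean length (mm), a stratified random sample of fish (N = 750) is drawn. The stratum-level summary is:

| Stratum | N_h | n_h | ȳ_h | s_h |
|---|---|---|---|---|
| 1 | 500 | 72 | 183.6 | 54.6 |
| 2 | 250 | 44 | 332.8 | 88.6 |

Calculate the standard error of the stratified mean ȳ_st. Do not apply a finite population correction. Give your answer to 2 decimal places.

V̂(ȳ_st) = Σ W_h² s_h²/n_h, with W_h = N_h/N and N = 750:
  stratum 1: (500/750)²·54.6²/72 = 18.4022
  stratum 2: (250/750)²·88.6²/44 = 19.8231
V̂(ȳ_st) = 38.2254
SE(ȳ_st) = √38.2254 = 6.18267

SE(ȳ_st) ≈ 6.18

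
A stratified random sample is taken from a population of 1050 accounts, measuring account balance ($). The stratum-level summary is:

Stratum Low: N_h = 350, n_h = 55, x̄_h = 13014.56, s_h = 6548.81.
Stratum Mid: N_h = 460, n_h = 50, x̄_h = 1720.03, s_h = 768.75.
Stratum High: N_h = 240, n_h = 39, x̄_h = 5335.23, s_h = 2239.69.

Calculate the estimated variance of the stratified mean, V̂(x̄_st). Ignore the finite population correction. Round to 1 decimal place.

V̂(x̄_st) = Σ W_h² s_h²/n_h, with W_h = N_h/N and N = 1050:
  stratum Low: (350/1050)²·6548.81²/55 = 86640.2
  stratum Mid: (460/1050)²·768.75²/50 = 2268.49
  stratum High: (240/1050)²·2239.69²/39 = 6719.78
V̂(x̄_st) = 95628.5

V̂(x̄_st) ≈ 95628.5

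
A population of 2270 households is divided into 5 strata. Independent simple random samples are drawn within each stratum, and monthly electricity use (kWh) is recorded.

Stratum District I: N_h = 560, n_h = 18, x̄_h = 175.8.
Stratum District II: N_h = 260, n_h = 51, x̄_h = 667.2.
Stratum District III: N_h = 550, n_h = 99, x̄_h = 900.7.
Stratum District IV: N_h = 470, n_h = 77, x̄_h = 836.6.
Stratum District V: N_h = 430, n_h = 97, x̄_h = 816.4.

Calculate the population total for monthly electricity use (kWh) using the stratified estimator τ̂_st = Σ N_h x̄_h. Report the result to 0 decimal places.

τ̂_st ≈ 1511559

τ̂_st = Σ N_h x̄_h = 560·175.8 + 260·667.2 + 550·900.7 + 470·836.6 + 430·816.4 = 1511559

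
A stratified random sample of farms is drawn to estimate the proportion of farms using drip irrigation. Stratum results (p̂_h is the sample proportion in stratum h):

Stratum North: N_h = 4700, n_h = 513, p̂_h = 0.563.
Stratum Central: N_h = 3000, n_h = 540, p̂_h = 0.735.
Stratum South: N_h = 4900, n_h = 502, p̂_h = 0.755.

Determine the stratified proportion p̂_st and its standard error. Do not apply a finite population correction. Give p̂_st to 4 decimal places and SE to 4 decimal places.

N = 12600; stratum weights W_h = N_h/N.
p̂_st = Σ W_h p̂_h = (4700·0.563 + 3000·0.735 + 4900·0.755)/12600 = 0.67862
V̂(p̂_st) = Σ W_h² p̂_h(1−p̂_h)/(n_h−1):
  stratum North: (4700/12600)²·0.563·0.437/512 = 6.68613e-05
  stratum Central: (3000/12600)²·0.735·0.265/539 = 2.04855e-05
  stratum South: (4900/12600)²·0.755·0.245/501 = 5.58376e-05
V̂(p̂_st) = 0.000143184; SE = √V̂ = 0.011966

p̂_st ≈ 0.6786, SE ≈ 0.0120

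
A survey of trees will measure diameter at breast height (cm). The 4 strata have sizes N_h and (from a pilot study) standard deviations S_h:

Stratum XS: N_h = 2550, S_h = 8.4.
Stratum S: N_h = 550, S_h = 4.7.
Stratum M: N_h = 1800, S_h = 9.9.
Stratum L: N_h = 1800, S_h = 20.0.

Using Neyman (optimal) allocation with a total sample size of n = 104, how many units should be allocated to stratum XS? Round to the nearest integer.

29

Neyman allocation: n_h = n · N_h S_h / Σ N_i S_i, with n = 104.
  stratum XS: N_h·S_h = 2550·8.4 = 21420.00
  stratum S: N_h·S_h = 550·4.7 = 2585.00
  stratum M: N_h·S_h = 1800·9.9 = 17820.00
  stratum L: N_h·S_h = 1800·20.0 = 36000.00
Σ N_h S_h = 77825.00
n for stratum XS = 104·21420.00/77825.00 = 28.624 → 29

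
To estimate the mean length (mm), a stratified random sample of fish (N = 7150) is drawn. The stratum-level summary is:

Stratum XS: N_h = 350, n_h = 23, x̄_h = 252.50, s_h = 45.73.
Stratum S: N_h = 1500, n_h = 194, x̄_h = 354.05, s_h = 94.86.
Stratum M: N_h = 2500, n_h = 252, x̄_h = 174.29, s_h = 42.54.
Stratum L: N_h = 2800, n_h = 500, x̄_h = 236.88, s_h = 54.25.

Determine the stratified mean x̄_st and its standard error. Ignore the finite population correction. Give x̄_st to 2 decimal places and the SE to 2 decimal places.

x̄_st = Σ W_h x̄_h = (350·252.50 + 1500·354.05 + 2500·174.29 + 2800·236.88)/7150 = 240.34112
V̂(x̄_st) = Σ W_h² s_h²/n_h, with W_h = N_h/N and N = 7150:
  stratum XS: (350/7150)²·45.73²/23 = 0.217871
  stratum S: (1500/7150)²·94.86²/194 = 2.04143
  stratum M: (2500/7150)²·42.54²/252 = 0.877935
  stratum L: (2800/7150)²·54.25²/500 = 0.902679
V̂(x̄_st) = 4.03992
SE(x̄_st) = √4.03992 = 2.00995

x̄_st ≈ 240.34, SE ≈ 2.01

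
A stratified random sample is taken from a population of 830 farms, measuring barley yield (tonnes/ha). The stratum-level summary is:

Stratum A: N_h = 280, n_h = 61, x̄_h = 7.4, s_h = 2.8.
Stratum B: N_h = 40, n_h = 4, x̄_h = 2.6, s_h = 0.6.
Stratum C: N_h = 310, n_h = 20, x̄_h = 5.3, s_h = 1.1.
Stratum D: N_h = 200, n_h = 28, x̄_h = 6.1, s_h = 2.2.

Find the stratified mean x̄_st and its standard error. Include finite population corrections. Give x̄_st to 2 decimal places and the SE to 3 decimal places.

x̄_st = Σ W_h x̄_h = (280·7.4 + 40·2.6 + 310·5.3 + 200·6.1)/830 = 6.07108
V̂(x̄_st) = Σ W_h² (1 − n_h/N_h) s_h²/n_h, with W_h = N_h/N and N = 830:
  stratum A: (280/830)²·(1 − 61/280)·2.8²/61 = 0.0114402
  stratum B: (40/830)²·(1 − 4/40)·0.6²/4 = 0.000188126
  stratum C: (310/830)²·(1 − 20/310)·1.1²/20 = 0.00789512
  stratum D: (200/830)²·(1 − 28/200)·2.2²/28 = 0.00863157
V̂(x̄_st) = 0.028155
SE(x̄_st) = √0.028155 = 0.167794

x̄_st ≈ 6.07, SE ≈ 0.168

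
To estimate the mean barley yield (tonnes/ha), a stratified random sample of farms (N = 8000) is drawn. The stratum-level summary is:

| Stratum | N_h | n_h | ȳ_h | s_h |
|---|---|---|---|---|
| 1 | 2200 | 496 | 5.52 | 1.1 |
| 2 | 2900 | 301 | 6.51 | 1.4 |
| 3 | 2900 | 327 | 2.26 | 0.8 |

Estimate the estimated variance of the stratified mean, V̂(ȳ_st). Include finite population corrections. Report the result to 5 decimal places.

V̂(ȳ_st) ≈ 0.00114

V̂(ȳ_st) = Σ W_h² (1 − n_h/N_h) s_h²/n_h, with W_h = N_h/N and N = 8000:
  stratum 1: (2200/8000)²·(1 − 496/2200)·1.1²/496 = 0.000142895
  stratum 2: (2900/8000)²·(1 − 301/2900)·1.4²/301 = 0.000766856
  stratum 3: (2900/8000)²·(1 − 327/2900)·0.8²/327 = 0.000228187
V̂(ȳ_st) = 0.00113794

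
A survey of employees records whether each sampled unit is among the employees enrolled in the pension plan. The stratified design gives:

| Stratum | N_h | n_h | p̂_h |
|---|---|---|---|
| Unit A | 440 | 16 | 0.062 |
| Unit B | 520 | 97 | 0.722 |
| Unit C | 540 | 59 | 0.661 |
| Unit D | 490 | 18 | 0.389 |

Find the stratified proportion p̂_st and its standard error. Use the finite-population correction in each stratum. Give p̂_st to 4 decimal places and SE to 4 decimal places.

N = 1990; stratum weights W_h = N_h/N.
p̂_st = Σ W_h p̂_h = (440·0.062 + 520·0.722 + 540·0.661 + 490·0.389)/1990 = 0.47752
V̂(p̂_st) = Σ W_h² (1 − n_h/N_h) p̂_h(1−p̂_h)/(n_h−1):
  stratum Unit A: (440/1990)²·(1 − 16/440)·0.062·0.938/15 = 0.000182648
  stratum Unit B: (520/1990)²·(1 − 97/520)·0.722·0.278/96 = 0.000116131
  stratum Unit C: (540/1990)²·(1 − 59/540)·0.661·0.339/58 = 0.0002534
  stratum Unit D: (490/1990)²·(1 − 18/490)·0.389·0.611/17 = 0.000816533
V̂(p̂_st) = 0.00136871; SE = √V̂ = 0.0369961

p̂_st ≈ 0.4775, SE ≈ 0.0370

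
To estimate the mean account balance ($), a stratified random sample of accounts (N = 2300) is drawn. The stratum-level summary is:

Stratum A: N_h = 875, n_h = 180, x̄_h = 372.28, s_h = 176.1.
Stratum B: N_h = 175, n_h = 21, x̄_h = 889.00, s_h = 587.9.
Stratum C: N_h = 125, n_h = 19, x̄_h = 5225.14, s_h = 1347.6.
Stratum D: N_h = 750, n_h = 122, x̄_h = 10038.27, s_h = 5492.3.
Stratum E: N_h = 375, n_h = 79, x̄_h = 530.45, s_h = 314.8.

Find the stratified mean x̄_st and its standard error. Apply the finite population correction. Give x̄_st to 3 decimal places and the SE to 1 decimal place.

x̄_st = Σ W_h x̄_h = (875·372.28 + 175·889.00 + 125·5225.14 + 750·10038.27 + 375·530.45)/2300 = 3853.07989
V̂(x̄_st) = Σ W_h² (1 − n_h/N_h) s_h²/n_h, with W_h = N_h/N and N = 2300:
  stratum A: (875/2300)²·(1 − 180/875)·176.1²/180 = 19.8054
  stratum B: (175/2300)²·(1 − 21/175)·587.9²/21 = 83.8476
  stratum C: (125/2300)²·(1 − 19/125)·1347.6²/19 = 239.402
  stratum D: (750/2300)²·(1 − 122/750)·5492.3²/122 = 22014.8
  stratum E: (375/2300)²·(1 − 79/375)·314.8²/79 = 26.3214
V̂(x̄_st) = 22384.1
SE(x̄_st) = √22384.1 = 149.613

x̄_st ≈ 3853.080, SE ≈ 149.6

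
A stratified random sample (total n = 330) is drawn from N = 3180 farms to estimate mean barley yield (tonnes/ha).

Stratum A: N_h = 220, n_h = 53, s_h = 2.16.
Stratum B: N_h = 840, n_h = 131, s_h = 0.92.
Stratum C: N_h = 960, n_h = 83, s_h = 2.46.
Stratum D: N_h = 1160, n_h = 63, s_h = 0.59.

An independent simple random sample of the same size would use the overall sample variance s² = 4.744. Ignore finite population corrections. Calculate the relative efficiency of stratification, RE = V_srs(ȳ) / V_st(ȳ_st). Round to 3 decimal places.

V̂(ȳ_st) = Σ W_h² s_h²/n_h, with W_h = N_h/N and N = 3180:
  stratum A: (220/3180)²·2.16²/53 = 0.00042133
  stratum B: (840/3180)²·0.92²/131 = 0.000450826
  stratum C: (960/3180)²·2.46²/83 = 0.00664478
  stratum D: (1160/3180)²·0.59²/63 = 0.000735233
V_st = 0.00825217
V_srs = s²/n = 4.744/330 = 0.0143758
Relative efficiency = V_srs / V_st = 0.0143758/0.00825217 = 1.7421

RE ≈ 1.742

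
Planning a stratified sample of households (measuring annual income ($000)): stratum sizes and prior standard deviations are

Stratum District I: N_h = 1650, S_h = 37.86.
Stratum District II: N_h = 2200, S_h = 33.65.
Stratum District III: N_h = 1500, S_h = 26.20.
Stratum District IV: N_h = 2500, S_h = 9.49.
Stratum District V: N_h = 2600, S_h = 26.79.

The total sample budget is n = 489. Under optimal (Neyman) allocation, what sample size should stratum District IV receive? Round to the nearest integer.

43

Neyman allocation: n_h = n · N_h S_h / Σ N_i S_i, with n = 489.
  stratum District I: N_h·S_h = 1650·37.86 = 62469.00
  stratum District II: N_h·S_h = 2200·33.65 = 74030.00
  stratum District III: N_h·S_h = 1500·26.20 = 39300.00
  stratum District IV: N_h·S_h = 2500·9.49 = 23725.00
  stratum District V: N_h·S_h = 2600·26.79 = 69654.00
Σ N_h S_h = 269178.00
n for stratum District IV = 489·23725.00/269178.00 = 43.100 → 43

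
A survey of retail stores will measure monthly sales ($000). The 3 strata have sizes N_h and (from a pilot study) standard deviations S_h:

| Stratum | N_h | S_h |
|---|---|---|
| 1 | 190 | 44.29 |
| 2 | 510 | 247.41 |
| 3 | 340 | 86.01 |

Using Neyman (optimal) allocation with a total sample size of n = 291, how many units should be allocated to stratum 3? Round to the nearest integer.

52

Neyman allocation: n_h = n · N_h S_h / Σ N_i S_i, with n = 291.
  stratum 1: N_h·S_h = 190·44.29 = 8415.10
  stratum 2: N_h·S_h = 510·247.41 = 126179.10
  stratum 3: N_h·S_h = 340·86.01 = 29243.40
Σ N_h S_h = 163837.60
n for stratum 3 = 291·29243.40/163837.60 = 51.941 → 52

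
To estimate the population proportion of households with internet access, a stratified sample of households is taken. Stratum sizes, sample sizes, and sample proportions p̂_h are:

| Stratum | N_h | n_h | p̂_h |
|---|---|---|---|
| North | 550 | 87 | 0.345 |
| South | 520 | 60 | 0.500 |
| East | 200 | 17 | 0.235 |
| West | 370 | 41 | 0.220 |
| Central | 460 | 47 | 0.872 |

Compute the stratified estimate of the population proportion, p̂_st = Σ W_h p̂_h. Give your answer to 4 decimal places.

p̂_st ≈ 0.4663

N = 2100; stratum weights W_h = N_h/N.
p̂_st = Σ W_h p̂_h = (550·0.345 + 520·0.500 + 200·0.235 + 370·0.220 + 460·0.872)/2100 = 0.46632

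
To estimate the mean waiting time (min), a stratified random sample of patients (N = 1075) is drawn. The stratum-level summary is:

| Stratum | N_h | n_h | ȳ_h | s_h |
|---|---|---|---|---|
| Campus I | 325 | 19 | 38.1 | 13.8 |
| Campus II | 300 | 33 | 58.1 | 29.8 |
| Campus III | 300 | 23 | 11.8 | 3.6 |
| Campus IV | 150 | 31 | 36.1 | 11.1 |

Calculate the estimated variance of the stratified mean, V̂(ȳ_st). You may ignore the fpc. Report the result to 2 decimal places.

V̂(ȳ_st) = Σ W_h² s_h²/n_h, with W_h = N_h/N and N = 1075:
  stratum Campus I: (325/1075)²·13.8²/19 = 0.916124
  stratum Campus II: (300/1075)²·29.8²/33 = 2.09577
  stratum Campus III: (300/1075)²·3.6²/23 = 0.0438837
  stratum Campus IV: (150/1075)²·11.1²/31 = 0.0773838
V̂(ȳ_st) = 3.13316

V̂(ȳ_st) ≈ 3.13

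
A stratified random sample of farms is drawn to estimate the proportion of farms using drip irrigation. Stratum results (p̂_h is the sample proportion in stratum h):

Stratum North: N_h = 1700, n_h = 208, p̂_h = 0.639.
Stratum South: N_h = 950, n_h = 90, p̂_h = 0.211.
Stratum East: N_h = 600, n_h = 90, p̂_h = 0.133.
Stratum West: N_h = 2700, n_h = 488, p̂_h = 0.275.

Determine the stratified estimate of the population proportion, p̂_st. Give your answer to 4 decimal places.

N = 5950; stratum weights W_h = N_h/N.
p̂_st = Σ W_h p̂_h = (1700·0.639 + 950·0.211 + 600·0.133 + 2700·0.275)/5950 = 0.35446

p̂_st ≈ 0.3545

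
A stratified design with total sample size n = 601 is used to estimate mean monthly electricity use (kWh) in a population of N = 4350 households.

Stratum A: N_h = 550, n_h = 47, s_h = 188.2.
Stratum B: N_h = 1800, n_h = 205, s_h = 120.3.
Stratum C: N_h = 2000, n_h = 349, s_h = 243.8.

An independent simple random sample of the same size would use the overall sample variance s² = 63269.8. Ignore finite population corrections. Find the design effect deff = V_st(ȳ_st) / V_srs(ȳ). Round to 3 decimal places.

V̂(ȳ_st) = Σ W_h² s_h²/n_h, with W_h = N_h/N and N = 4350:
  stratum A: (550/4350)²·188.2²/47 = 12.0473
  stratum B: (1800/4350)²·120.3²/205 = 12.0877
  stratum C: (2000/4350)²·243.8²/349 = 36.0017
V_st = 60.1367
V_srs = s²/n = 63269.8/601 = 105.274
deff = V_st / V_srs = 60.1367/105.274 = 0.5712

deff ≈ 0.571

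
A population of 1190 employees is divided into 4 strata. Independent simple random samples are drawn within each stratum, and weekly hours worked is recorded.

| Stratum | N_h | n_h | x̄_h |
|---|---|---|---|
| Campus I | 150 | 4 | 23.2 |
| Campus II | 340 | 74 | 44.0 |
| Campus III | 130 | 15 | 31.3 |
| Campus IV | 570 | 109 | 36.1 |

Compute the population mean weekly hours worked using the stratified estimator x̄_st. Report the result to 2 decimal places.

x̄_st ≈ 36.21

N = Σ N_h = 1190. Stratum weights W_h = N_h/N.
x̄_st = (150·23.2 + 340·44.0 + 130·31.3 + 570·36.1) / 1190 = 36.2067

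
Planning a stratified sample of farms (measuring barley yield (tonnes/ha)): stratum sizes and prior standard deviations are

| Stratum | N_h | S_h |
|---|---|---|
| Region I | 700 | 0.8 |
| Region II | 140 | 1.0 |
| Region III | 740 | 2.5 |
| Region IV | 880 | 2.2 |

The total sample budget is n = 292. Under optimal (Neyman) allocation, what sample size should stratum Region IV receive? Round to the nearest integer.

Neyman allocation: n_h = n · N_h S_h / Σ N_i S_i, with n = 292.
  stratum Region I: N_h·S_h = 700·0.8 = 560.00
  stratum Region II: N_h·S_h = 140·1.0 = 140.00
  stratum Region III: N_h·S_h = 740·2.5 = 1850.00
  stratum Region IV: N_h·S_h = 880·2.2 = 1936.00
Σ N_h S_h = 4486.00
n for stratum Region IV = 292·1936.00/4486.00 = 126.017 → 126

126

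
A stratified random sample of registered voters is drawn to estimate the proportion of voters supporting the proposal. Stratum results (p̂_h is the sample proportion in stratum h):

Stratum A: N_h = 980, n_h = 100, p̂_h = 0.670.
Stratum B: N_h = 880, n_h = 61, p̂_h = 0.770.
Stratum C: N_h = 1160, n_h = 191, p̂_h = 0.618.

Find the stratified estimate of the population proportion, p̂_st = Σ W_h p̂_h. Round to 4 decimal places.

N = 3020; stratum weights W_h = N_h/N.
p̂_st = Σ W_h p̂_h = (980·0.670 + 880·0.770 + 1160·0.618)/3020 = 0.67917

p̂_st ≈ 0.6792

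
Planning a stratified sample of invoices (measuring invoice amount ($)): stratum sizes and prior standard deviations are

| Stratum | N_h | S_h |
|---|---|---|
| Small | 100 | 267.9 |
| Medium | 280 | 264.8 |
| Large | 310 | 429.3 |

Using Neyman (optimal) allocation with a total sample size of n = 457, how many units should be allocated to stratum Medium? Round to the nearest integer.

Neyman allocation: n_h = n · N_h S_h / Σ N_i S_i, with n = 457.
  stratum Small: N_h·S_h = 100·267.9 = 26790.00
  stratum Medium: N_h·S_h = 280·264.8 = 74144.00
  stratum Large: N_h·S_h = 310·429.3 = 133083.00
Σ N_h S_h = 234017.00
n for stratum Medium = 457·74144.00/234017.00 = 144.792 → 145

145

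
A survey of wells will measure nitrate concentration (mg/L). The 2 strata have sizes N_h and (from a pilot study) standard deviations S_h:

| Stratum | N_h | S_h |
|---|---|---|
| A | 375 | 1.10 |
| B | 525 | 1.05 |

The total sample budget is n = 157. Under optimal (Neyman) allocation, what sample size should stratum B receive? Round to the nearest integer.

90

Neyman allocation: n_h = n · N_h S_h / Σ N_i S_i, with n = 157.
  stratum A: N_h·S_h = 375·1.10 = 412.50
  stratum B: N_h·S_h = 525·1.05 = 551.25
Σ N_h S_h = 963.75
n for stratum B = 157·551.25/963.75 = 89.802 → 90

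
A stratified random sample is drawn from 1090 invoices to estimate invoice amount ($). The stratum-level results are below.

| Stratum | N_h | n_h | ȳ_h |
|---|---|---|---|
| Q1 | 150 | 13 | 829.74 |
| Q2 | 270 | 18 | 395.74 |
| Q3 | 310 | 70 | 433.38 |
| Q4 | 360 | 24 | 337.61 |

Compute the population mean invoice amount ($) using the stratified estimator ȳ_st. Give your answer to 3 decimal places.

N = Σ N_h = 1090. Stratum weights W_h = N_h/N.
ȳ_st = (150·829.74 + 270·395.74 + 310·433.38 + 360·337.61) / 1090 = 446.97083

ȳ_st ≈ 446.971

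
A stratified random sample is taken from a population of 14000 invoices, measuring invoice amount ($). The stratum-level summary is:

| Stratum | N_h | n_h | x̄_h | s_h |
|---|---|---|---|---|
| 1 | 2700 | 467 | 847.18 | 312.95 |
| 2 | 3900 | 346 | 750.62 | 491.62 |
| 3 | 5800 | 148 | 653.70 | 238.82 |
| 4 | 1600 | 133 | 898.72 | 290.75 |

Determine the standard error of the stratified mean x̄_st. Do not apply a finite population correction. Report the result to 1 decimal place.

SE(x̄_st) ≈ 11.7

V̂(x̄_st) = Σ W_h² s_h²/n_h, with W_h = N_h/N and N = 14000:
  stratum 1: (2700/14000)²·312.95²/467 = 7.80018
  stratum 2: (3900/14000)²·491.62²/346 = 54.2071
  stratum 3: (5800/14000)²·238.82²/148 = 66.1423
  stratum 4: (1600/14000)²·290.75²/133 = 8.30179
V̂(x̄_st) = 136.451
SE(x̄_st) = √136.451 = 11.6812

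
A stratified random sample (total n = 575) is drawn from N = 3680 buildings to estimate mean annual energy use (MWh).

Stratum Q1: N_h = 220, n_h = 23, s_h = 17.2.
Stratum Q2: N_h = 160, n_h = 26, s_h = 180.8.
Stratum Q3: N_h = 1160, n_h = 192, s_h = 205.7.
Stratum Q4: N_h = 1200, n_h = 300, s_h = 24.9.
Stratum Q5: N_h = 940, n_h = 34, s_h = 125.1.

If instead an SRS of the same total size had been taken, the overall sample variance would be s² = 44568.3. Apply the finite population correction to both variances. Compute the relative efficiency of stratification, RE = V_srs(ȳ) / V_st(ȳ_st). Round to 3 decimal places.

V̂(ȳ_st) = Σ W_h² (1 − n_h/N_h) s_h²/n_h, with W_h = N_h/N and N = 3680:
  stratum Q1: (220/3680)²·(1 − 23/220)·17.2²/23 = 0.0411645
  stratum Q2: (160/3680)²·(1 − 26/160)·180.8²/26 = 1.99046
  stratum Q3: (1160/3680)²·(1 − 192/1160)·205.7²/192 = 18.2728
  stratum Q4: (1200/3680)²·(1 − 300/1200)·24.9²/300 = 0.164818
  stratum Q5: (940/3680)²·(1 − 34/940)·125.1²/34 = 28.9465
V_st = 49.4157
V_srs = (1 − 575/3680)·44568.3/575 = 65.3991
Relative efficiency = V_srs / V_st = 65.3991/49.4157 = 1.3234

RE ≈ 1.323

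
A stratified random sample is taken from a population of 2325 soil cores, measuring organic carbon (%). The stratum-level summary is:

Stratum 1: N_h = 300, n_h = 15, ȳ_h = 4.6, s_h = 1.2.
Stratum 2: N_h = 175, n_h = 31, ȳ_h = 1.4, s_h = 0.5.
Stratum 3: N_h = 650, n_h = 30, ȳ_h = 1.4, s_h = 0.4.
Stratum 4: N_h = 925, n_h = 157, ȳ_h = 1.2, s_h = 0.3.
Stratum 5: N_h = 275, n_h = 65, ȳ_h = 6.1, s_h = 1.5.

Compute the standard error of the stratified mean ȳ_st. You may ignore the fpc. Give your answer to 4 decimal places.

V̂(ȳ_st) = Σ W_h² s_h²/n_h, with W_h = N_h/N and N = 2325:
  stratum 1: (300/2325)²·1.2²/15 = 0.00159834
  stratum 2: (175/2325)²·0.5²/31 = 4.56887e-05
  stratum 3: (650/2325)²·0.4²/30 = 0.00041685
  stratum 4: (925/2325)²·0.3²/157 = 9.07362e-05
  stratum 5: (275/2325)²·1.5²/65 = 0.000484271
V̂(ȳ_st) = 0.00263588
SE(ȳ_st) = √0.00263588 = 0.0513408

SE(ȳ_st) ≈ 0.0513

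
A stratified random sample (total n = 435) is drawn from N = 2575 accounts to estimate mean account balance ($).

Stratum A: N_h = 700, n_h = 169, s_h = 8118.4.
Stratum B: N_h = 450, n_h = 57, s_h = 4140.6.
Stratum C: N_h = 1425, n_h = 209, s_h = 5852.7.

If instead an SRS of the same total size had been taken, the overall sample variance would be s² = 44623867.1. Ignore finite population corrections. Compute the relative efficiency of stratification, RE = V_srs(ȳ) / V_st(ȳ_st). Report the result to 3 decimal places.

RE ≈ 1.163

V̂(ȳ_st) = Σ W_h² s_h²/n_h, with W_h = N_h/N and N = 2575:
  stratum A: (700/2575)²·8118.4²/169 = 28820.1
  stratum B: (450/2575)²·4140.6²/57 = 9185.91
  stratum C: (1425/2575)²·5852.7²/209 = 50192.8
V_st = 88198.8
V_srs = s²/n = 44623867.1/435 = 102584
Relative efficiency = V_srs / V_st = 102584/88198.8 = 1.1631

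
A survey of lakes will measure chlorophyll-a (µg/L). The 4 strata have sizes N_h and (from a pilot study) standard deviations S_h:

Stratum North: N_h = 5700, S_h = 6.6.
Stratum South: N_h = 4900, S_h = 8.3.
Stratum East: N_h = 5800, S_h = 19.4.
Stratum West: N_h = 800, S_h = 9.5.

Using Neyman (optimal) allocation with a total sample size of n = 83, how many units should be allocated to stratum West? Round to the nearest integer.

3

Neyman allocation: n_h = n · N_h S_h / Σ N_i S_i, with n = 83.
  stratum North: N_h·S_h = 5700·6.6 = 37620.00
  stratum South: N_h·S_h = 4900·8.3 = 40670.00
  stratum East: N_h·S_h = 5800·19.4 = 112520.00
  stratum West: N_h·S_h = 800·9.5 = 7600.00
Σ N_h S_h = 198410.00
n for stratum West = 83·7600.00/198410.00 = 3.179 → 3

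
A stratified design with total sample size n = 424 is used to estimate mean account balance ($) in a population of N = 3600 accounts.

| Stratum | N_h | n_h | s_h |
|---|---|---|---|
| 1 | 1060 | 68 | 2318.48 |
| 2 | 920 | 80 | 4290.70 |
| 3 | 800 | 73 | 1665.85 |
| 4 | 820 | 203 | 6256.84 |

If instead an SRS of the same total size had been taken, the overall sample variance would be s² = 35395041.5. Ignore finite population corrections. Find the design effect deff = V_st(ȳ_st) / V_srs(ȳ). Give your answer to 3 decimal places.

deff ≈ 0.404

V̂(ȳ_st) = Σ W_h² s_h²/n_h, with W_h = N_h/N and N = 3600:
  stratum 1: (1060/3600)²·2318.48²/68 = 6853.38
  stratum 2: (920/3600)²·4290.70²/80 = 15029.2
  stratum 3: (800/3600)²·1665.85²/73 = 1877.26
  stratum 4: (820/3600)²·6256.84²/203 = 10005.5
V_st = 33765.3
V_srs = s²/n = 35395041.5/424 = 83478.9
deff = V_st / V_srs = 33765.3/83478.9 = 0.4045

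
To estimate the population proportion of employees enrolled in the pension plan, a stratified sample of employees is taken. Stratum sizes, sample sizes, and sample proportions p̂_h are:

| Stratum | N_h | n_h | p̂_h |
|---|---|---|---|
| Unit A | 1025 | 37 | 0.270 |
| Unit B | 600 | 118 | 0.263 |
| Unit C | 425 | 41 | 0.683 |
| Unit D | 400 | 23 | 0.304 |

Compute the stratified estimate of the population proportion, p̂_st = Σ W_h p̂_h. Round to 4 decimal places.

p̂_st ≈ 0.3455

N = 2450; stratum weights W_h = N_h/N.
p̂_st = Σ W_h p̂_h = (1025·0.270 + 600·0.263 + 425·0.683 + 400·0.304)/2450 = 0.34548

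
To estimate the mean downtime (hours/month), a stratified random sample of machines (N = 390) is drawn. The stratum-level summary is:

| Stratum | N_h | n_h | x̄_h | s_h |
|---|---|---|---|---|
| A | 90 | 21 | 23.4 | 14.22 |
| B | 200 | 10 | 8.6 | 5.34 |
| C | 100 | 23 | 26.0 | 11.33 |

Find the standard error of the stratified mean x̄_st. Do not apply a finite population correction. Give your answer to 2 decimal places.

SE(x̄_st) ≈ 1.28

V̂(x̄_st) = Σ W_h² s_h²/n_h, with W_h = N_h/N and N = 390:
  stratum A: (90/390)²·14.22²/21 = 0.512785
  stratum B: (200/390)²·5.34²/10 = 0.749917
  stratum C: (100/390)²·11.33²/23 = 0.366947
V̂(x̄_st) = 1.62965
SE(x̄_st) = √1.62965 = 1.27658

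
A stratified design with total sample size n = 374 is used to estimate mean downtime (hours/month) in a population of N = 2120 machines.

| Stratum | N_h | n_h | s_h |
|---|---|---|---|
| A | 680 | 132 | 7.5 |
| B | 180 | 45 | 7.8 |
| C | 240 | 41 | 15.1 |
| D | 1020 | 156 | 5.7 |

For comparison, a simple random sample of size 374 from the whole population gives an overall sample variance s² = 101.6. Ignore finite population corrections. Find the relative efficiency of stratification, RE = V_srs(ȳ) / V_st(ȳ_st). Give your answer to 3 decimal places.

RE ≈ 1.570

V̂(ȳ_st) = Σ W_h² s_h²/n_h, with W_h = N_h/N and N = 2120:
  stratum A: (680/2120)²·7.5²/132 = 0.0438424
  stratum B: (180/2120)²·7.8²/45 = 0.00974653
  stratum C: (240/2120)²·15.1²/41 = 0.0712723
  stratum D: (1020/2120)²·5.7²/156 = 0.0482118
V_st = 0.173073
V_srs = s²/n = 101.6/374 = 0.271658
Relative efficiency = V_srs / V_st = 0.271658/0.173073 = 1.5696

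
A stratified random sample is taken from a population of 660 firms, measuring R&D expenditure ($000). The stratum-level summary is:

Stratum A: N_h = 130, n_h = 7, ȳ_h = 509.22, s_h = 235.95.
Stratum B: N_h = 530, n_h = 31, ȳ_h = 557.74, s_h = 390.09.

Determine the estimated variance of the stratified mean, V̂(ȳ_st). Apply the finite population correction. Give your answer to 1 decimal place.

V̂(ȳ_st) ≈ 3272.2

V̂(ȳ_st) = Σ W_h² (1 − n_h/N_h) s_h²/n_h, with W_h = N_h/N and N = 660:
  stratum A: (130/660)²·(1 − 7/130)·235.95²/7 = 291.946
  stratum B: (530/660)²·(1 − 31/530)·390.09²/31 = 2980.28
V̂(ȳ_st) = 3272.22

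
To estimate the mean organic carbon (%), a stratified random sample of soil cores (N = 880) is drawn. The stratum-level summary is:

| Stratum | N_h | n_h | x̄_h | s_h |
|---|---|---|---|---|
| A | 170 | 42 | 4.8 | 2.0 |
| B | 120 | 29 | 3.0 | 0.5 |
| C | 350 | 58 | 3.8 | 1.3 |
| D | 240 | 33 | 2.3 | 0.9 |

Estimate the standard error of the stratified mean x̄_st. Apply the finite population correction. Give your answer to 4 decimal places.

SE(x̄_st) ≈ 0.0907

V̂(x̄_st) = Σ W_h² (1 − n_h/N_h) s_h²/n_h, with W_h = N_h/N and N = 880:
  stratum A: (170/880)²·(1 − 42/170)·2.0²/42 = 0.00267611
  stratum B: (120/880)²·(1 − 29/120)·0.5²/29 = 0.000121562
  stratum C: (350/880)²·(1 − 58/350)·1.3²/58 = 0.00384542
  stratum D: (240/880)²·(1 − 33/240)·0.9²/33 = 0.00157466
V̂(x̄_st) = 0.00821776
SE(x̄_st) = √0.00821776 = 0.0906519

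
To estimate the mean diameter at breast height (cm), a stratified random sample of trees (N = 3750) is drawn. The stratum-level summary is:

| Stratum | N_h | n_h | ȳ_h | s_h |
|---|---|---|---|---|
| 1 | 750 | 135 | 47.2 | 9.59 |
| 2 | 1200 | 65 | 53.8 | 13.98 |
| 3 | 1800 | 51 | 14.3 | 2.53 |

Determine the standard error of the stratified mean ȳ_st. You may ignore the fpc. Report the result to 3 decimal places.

SE(ȳ_st) ≈ 0.603

V̂(ȳ_st) = Σ W_h² s_h²/n_h, with W_h = N_h/N and N = 3750:
  stratum 1: (750/3750)²·9.59²/135 = 0.0272498
  stratum 2: (1200/3750)²·13.98²/65 = 0.307894
  stratum 3: (1800/3750)²·2.53²/51 = 0.028917
V̂(ȳ_st) = 0.364061
SE(ȳ_st) = √0.364061 = 0.603374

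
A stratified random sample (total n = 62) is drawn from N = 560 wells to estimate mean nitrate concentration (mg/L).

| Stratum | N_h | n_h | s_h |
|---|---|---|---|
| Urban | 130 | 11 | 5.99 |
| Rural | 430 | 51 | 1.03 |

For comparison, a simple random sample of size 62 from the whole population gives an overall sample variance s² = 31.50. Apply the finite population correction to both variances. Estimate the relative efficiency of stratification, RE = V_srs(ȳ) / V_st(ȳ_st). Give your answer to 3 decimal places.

V̂(ȳ_st) = Σ W_h² (1 − n_h/N_h) s_h²/n_h, with W_h = N_h/N and N = 560:
  stratum Urban: (130/560)²·(1 − 11/130)·5.99²/11 = 0.160907
  stratum Rural: (430/560)²·(1 − 51/430)·1.03²/51 = 0.0108103
V_st = 0.171717
V_srs = (1 − 62/560)·31.50/62 = 0.451815
Relative efficiency = V_srs / V_st = 0.451815/0.171717 = 2.6312

RE ≈ 2.631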